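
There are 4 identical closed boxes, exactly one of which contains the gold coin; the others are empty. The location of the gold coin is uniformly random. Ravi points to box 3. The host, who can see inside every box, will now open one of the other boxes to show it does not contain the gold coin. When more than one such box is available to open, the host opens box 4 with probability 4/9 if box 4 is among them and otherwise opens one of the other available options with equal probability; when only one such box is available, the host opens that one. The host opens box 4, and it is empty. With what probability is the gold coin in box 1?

1/3

Condition on the true location of the gold coin.
If it is in any of boxes 1, 2, and 3 (prior 1/4 each): box 4 is available, opened with probability 4/9; weight (1/4)·(4/9) = 1/9 each.
If it is in box 4 (prior 1/4): the host opened box 4, so this case is ruled out; weight (1/4)·0 = 0.
The weights sum to 1/3.
So P(the gold coin in box 1 | the host opened box 4) = (1/9) / (1/3) = 1/3.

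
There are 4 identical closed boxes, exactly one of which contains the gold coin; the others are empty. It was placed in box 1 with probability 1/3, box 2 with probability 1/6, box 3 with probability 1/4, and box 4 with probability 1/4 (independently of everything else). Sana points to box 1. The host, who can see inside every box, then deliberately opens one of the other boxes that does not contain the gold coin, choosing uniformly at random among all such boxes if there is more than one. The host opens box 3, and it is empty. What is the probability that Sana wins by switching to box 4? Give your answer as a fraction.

9/23

Consider each possible location of the gold coin in turn.
If it is in box 1 (prior 1/3): the host has 3 equally likely choices, so probability 1/3; weight (1/3)·(1/3) = 1/9.
If it is in box 2 (prior 1/6): the host has 2 equally likely choices, so probability 1/2; weight (1/6)·(1/2) = 1/12.
If it is in box 3 (prior 1/4): the host opened box 3, so this case is ruled out; weight (1/4)·0 = 0.
If it is in box 4 (prior 1/4): the host has 2 equally likely choices, so probability 1/2; weight (1/4)·(1/2) = 1/8.
The weights sum to 23/72.
So P(the gold coin in box 4 | the host opened box 3) = (1/8) / (23/72) = 9/23.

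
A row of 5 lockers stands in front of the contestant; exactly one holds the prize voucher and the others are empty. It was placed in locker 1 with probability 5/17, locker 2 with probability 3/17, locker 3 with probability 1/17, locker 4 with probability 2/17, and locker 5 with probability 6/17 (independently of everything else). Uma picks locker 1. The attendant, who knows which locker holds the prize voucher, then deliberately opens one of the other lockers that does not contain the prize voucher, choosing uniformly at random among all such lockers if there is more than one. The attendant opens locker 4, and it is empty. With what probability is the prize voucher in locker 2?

Condition on the true location of the prize voucher.
If it is in locker 1 (prior 5/17): the attendant has 4 equally likely choices, so probability 1/4; weight (5/17)·(1/4) = 5/68.
If it is in locker 2 (prior 3/17): the attendant has 3 equally likely choices, so probability 1/3; weight (3/17)·(1/3) = 1/17.
If it is in locker 3 (prior 1/17): the attendant has 3 equally likely choices, so probability 1/3; weight (1/17)·(1/3) = 1/51.
If it is in locker 4 (prior 2/17): the attendant opened locker 4, so this case is ruled out; weight (2/17)·0 = 0.
If it is in locker 5 (prior 6/17): the attendant has 3 equally likely choices, so probability 1/3; weight (6/17)·(1/3) = 2/17.
The weights sum to 55/204.
So P(the prize voucher in locker 2 | the attendant opened locker 4) = (1/17) / (55/204) = 12/55.

12/55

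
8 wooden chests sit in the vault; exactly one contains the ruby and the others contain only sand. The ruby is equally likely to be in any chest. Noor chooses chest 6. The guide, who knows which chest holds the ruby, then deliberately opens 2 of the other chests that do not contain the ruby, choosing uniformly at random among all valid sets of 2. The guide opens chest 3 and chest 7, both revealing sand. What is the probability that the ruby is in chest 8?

Apply Bayes' rule, conditioning on where the ruby actually is.
If it is in any of chests 1, 2, 4, 5, and 8 (prior 1/8 each): the guide has 15 equally likely choices, so probability 1/15; weight (1/8)·(1/15) = 1/120 each.
If it is in either of chests 3 and 7 (prior 1/8 each): that chest was opened and seen not to hold the prize — ruled out; weight (1/8)·0 = 0 each.
If it is in chest 6 (prior 1/8): the guide has 21 equally likely choices, so probability 1/21; weight (1/8)·(1/21) = 1/168.
The weights sum to 1/21.
So P(the ruby in chest 8 | the guide opened chest 3 and chest 7) = (1/120) / (1/21) = 7/40.

7/40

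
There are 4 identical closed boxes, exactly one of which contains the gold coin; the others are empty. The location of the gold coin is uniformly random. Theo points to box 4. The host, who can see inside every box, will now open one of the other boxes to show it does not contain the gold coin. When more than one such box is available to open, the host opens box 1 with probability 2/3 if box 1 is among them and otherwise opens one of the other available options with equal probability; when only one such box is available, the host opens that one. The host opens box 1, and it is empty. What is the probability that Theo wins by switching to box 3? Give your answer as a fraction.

Apply Bayes' rule, conditioning on where the gold coin actually is.
If it is in box 1 (prior 1/4): the host opened box 1, so this case is ruled out; weight (1/4)·0 = 0.
If it is in any of boxes 2, 3, and 4 (prior 1/4 each): box 1 is available, opened with probability 2/3; weight (1/4)·(2/3) = 1/6 each.
The weights sum to 1/2.
So P(the gold coin in box 3 | the host opened box 1) = (1/6) / (1/2) = 1/3.

1/3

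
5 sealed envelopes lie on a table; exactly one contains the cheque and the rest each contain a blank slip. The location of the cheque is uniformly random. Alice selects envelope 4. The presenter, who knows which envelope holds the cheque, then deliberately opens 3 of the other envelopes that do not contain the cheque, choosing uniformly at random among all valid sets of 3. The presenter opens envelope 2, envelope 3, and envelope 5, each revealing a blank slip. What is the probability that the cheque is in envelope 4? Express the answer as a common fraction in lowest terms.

Apply Bayes' rule, conditioning on where the cheque actually is.
If it is in envelope 1 (prior 1/5): the presenter has no choice, probability 1; weight (1/5)·1 = 1/5.
If it is in any of envelopes 2, 3, and 5 (prior 1/5 each): that envelope was opened and seen not to hold the prize — ruled out; weight (1/5)·0 = 0 each.
If it is in envelope 4 (prior 1/5): the presenter has 4 equally likely choices, so probability 1/4; weight (1/5)·(1/4) = 1/20.
The weights sum to 1/4.
So P(the cheque in envelope 4 | the presenter opened envelope 2, envelope 3, and envelope 5) = (1/20) / (1/4) = 1/5.

1/5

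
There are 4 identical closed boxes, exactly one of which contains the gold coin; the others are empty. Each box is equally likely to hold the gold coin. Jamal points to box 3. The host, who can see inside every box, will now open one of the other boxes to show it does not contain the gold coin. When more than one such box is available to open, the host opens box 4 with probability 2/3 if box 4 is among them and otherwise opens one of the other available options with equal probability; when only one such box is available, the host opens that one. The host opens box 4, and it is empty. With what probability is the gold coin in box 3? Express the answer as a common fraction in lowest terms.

Consider each possible location of the gold coin in turn.
If it is in any of boxes 1, 2, and 3 (prior 1/4 each): box 4 is available, opened with probability 2/3; weight (1/4)·(2/3) = 1/6 each.
If it is in box 4 (prior 1/4): the host opened box 4, so this case is ruled out; weight (1/4)·0 = 0.
The weights sum to 1/2.
So P(the gold coin in box 3 | the host opened box 4) = (1/6) / (1/2) = 1/3.

1/3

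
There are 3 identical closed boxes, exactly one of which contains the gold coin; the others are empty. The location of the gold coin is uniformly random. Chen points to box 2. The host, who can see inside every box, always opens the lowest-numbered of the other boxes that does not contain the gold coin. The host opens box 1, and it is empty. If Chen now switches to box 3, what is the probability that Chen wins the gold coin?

Condition on the true location of the gold coin.
If it is in box 1 (prior 1/3): the host opened box 1, so this case is ruled out; weight (1/3)·0 = 0.
If it is in either of boxes 2 and 3 (prior 1/3 each): box 1 is the lowest-numbered option available, probability 1; weight (1/3)·1 = 1/3 each.
The weights sum to 2/3.
So P(the gold coin in box 3 | the host opened box 1) = (1/3) / (2/3) = 1/2.

1/2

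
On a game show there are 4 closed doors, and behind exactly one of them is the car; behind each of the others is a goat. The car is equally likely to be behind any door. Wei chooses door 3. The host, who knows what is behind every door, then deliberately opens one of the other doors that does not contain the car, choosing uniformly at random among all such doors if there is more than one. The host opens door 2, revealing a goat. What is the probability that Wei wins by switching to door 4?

Apply Bayes' rule, conditioning on where the car actually is.
If it is behind either of doors 1 and 4 (prior 1/4 each): the host has 2 equally likely choices, so probability 1/2; weight (1/4)·(1/2) = 1/8 each.
If it is behind door 2 (prior 1/4): the host opened door 2, so this case is ruled out; weight (1/4)·0 = 0.
If it is behind door 3 (prior 1/4): the host has 3 equally likely choices, so probability 1/3; weight (1/4)·(1/3) = 1/12.
The weights sum to 1/3.
So P(the car behind door 4 | the host opened door 2) = (1/8) / (1/3) = 3/8.

3/8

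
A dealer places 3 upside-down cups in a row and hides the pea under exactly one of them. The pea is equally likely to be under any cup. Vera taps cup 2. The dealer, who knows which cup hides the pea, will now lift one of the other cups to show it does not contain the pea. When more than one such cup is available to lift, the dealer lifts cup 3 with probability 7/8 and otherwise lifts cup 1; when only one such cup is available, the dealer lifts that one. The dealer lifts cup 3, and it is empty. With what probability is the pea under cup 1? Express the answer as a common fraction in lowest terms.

8/15

Apply Bayes' rule, conditioning on where the pea actually is.
If it is under cup 1 (prior 1/3): only cup 3 is available, probability 1; weight (1/3)·1 = 1/3.
If it is under cup 2 (prior 1/3): cup 3 is available, opened with probability 7/8; weight (1/3)·(7/8) = 7/24.
If it is under cup 3 (prior 1/3): the dealer opened cup 3, so this case is ruled out; weight (1/3)·0 = 0.
The weights sum to 5/8.
So P(the pea under cup 1 | the dealer opened cup 3) = (1/3) / (5/8) = 8/15.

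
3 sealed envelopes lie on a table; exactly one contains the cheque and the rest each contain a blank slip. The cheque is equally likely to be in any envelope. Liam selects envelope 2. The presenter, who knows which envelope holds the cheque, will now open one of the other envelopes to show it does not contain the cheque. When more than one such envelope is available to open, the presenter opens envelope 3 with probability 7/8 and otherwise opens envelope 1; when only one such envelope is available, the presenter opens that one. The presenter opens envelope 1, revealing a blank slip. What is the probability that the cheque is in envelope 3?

Consider each possible location of the cheque in turn.
If it is in envelope 1 (prior 1/3): the presenter opened envelope 1, so this case is ruled out; weight (1/3)·0 = 0.
If it is in envelope 2 (prior 1/3): envelope 3 is available but not opened, probability 1/8; weight (1/3)·(1/8) = 1/24.
If it is in envelope 3 (prior 1/3): only envelope 1 is available, probability 1; weight (1/3)·1 = 1/3.
The weights sum to 3/8.
So P(the cheque in envelope 3 | the presenter opened envelope 1) = (1/3) / (3/8) = 8/9.

8/9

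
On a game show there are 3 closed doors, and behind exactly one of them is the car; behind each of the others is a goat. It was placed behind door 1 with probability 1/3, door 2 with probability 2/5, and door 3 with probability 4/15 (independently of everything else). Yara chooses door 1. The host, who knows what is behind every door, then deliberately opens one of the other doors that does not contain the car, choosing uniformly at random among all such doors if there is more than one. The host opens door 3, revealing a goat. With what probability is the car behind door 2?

Condition on the true location of the car.
If it is behind door 1 (prior 1/3): the host has 2 equally likely choices, so probability 1/2; weight (1/3)·(1/2) = 1/6.
If it is behind door 2 (prior 2/5): the host has no choice, probability 1; weight (2/5)·1 = 2/5.
If it is behind door 3 (prior 4/15): the host opened door 3, so this case is ruled out; weight (4/15)·0 = 0.
The weights sum to 17/30.
So P(the car behind door 2 | the host opened door 3) = (2/5) / (17/30) = 12/17.

12/17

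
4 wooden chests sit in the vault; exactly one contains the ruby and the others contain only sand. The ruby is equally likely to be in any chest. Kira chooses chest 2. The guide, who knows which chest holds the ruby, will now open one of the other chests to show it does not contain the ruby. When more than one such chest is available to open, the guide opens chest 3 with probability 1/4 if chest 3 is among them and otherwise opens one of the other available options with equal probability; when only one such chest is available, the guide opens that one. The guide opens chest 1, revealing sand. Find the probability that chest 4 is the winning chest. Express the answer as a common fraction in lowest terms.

Apply Bayes' rule, conditioning on where the ruby actually is.
If it is in chest 1 (prior 1/4): the guide opened chest 1, so this case is ruled out; weight (1/4)·0 = 0.
If it is in chest 2 (prior 1/4): chest 3 is available but not opened; chest 1 gets probability (1 − 1/4)/2 = 3/8; weight (1/4)·(3/8) = 3/32.
If it is in chest 3 (prior 1/4): chest 3 holds the prize so is unavailable; the guide chooses uniformly among the 2 others, probability 1/2; weight (1/4)·(1/2) = 1/8.
If it is in chest 4 (prior 1/4): chest 3 is available but not opened, probability 3/4; weight (1/4)·(3/4) = 3/16.
The weights sum to 13/32.
So P(the ruby in chest 4 | the guide opened chest 1) = (3/16) / (13/32) = 6/13.

6/13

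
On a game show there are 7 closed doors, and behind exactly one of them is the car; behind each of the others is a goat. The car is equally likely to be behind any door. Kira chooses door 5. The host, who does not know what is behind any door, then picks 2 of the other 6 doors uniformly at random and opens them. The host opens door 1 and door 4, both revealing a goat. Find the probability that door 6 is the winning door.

1/5

Apply Bayes' rule, conditioning on where the car actually is.
If it is behind either of doors 1 and 4 (prior 1/7 each): that door was opened and seen not to hold the prize — ruled out; weight (1/7)·0 = 0 each.
If it is behind any of doors 2, 3, 5, 6, and 7 (prior 1/7 each): the host picks exactly this set with probability 1/15 regardless, and none is the prize; weight (1/7)·(1/15) = 1/105 each.
The weights sum to 1/21.
So P(the car behind door 6 | the host opened door 1 and door 4) = (1/105) / (1/21) = 1/5.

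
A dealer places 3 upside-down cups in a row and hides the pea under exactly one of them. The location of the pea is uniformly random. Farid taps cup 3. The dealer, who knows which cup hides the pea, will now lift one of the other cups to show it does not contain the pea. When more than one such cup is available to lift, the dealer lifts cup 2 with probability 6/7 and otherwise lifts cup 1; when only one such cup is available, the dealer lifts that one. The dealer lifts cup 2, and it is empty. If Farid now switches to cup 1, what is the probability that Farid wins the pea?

Apply Bayes' rule, conditioning on where the pea actually is.
If it is under cup 1 (prior 1/3): only cup 2 is available, probability 1; weight (1/3)·1 = 1/3.
If it is under cup 2 (prior 1/3): the dealer opened cup 2, so this case is ruled out; weight (1/3)·0 = 0.
If it is under cup 3 (prior 1/3): cup 2 is available, opened with probability 6/7; weight (1/3)·(6/7) = 2/7.
The weights sum to 13/21.
So P(the pea under cup 1 | the dealer opened cup 2) = (1/3) / (13/21) = 7/13.

7/13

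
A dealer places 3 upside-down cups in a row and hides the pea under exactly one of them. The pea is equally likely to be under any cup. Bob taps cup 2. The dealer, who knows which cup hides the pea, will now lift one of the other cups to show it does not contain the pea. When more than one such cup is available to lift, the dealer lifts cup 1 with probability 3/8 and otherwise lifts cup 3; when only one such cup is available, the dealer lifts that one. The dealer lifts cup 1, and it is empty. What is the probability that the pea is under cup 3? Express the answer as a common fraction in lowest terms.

8/11

Apply Bayes' rule, conditioning on where the pea actually is.
If it is under cup 1 (prior 1/3): the dealer opened cup 1, so this case is ruled out; weight (1/3)·0 = 0.
If it is under cup 2 (prior 1/3): cup 1 is available, opened with probability 3/8; weight (1/3)·(3/8) = 1/8.
If it is under cup 3 (prior 1/3): only cup 1 is available, probability 1; weight (1/3)·1 = 1/3.
The weights sum to 11/24.
So P(the pea under cup 3 | the dealer opened cup 1) = (1/3) / (11/24) = 8/11.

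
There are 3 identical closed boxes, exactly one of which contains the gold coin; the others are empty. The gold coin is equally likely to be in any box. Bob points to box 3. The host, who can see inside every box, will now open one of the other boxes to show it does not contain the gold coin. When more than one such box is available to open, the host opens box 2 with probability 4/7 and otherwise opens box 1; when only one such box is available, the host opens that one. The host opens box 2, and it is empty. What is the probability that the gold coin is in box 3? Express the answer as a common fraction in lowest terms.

4/11

Consider each possible location of the gold coin in turn.
If it is in box 1 (prior 1/3): only box 2 is available, probability 1; weight (1/3)·1 = 1/3.
If it is in box 2 (prior 1/3): the host opened box 2, so this case is ruled out; weight (1/3)·0 = 0.
If it is in box 3 (prior 1/3): box 2 is available, opened with probability 4/7; weight (1/3)·(4/7) = 4/21.
The weights sum to 11/21.
So P(the gold coin in box 3 | the host opened box 2) = (4/21) / (11/21) = 4/11.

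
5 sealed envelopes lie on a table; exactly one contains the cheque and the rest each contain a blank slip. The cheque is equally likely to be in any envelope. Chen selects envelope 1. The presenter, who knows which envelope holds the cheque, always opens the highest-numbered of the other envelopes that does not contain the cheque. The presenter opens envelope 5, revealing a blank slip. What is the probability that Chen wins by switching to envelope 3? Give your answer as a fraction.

Condition on the true location of the cheque.
If it is in any of envelopes 1, 2, 3, and 4 (prior 1/5 each): envelope 5 is the highest-numbered option available, probability 1; weight (1/5)·1 = 1/5 each.
If it is in envelope 5 (prior 1/5): the presenter opened envelope 5, so this case is ruled out; weight (1/5)·0 = 0.
The weights sum to 4/5.
So P(the cheque in envelope 3 | the presenter opened envelope 5) = (1/5) / (4/5) = 1/4.

1/4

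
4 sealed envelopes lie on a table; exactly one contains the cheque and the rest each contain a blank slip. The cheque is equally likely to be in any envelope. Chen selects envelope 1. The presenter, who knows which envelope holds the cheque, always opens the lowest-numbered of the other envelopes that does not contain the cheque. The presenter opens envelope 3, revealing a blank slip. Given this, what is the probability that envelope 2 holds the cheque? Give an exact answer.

1

Consider each possible location of the cheque in turn.
If it is in either of envelopes 1 and 4 (prior 1/4 each): the presenter would have opened envelope 2 instead, probability 0; weight (1/4)·0 = 0 each.
If it is in envelope 2 (prior 1/4): envelope 3 is the lowest-numbered option available, probability 1; weight (1/4)·1 = 1/4.
If it is in envelope 3 (prior 1/4): the presenter opened envelope 3, so this case is ruled out; weight (1/4)·0 = 0.
The weights sum to 1/4.
So P(the cheque in envelope 2 | the presenter opened envelope 3) = (1/4) / (1/4) = 1.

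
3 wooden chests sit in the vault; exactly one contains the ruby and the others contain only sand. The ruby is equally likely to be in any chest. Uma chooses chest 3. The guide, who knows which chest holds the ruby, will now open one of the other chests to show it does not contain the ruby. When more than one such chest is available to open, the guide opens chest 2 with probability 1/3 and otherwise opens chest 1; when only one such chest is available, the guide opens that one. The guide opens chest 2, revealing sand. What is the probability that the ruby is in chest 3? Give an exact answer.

1/4

Condition on the true location of the ruby.
If it is in chest 1 (prior 1/3): only chest 2 is available, probability 1; weight (1/3)·1 = 1/3.
If it is in chest 2 (prior 1/3): the guide opened chest 2, so this case is ruled out; weight (1/3)·0 = 0.
If it is in chest 3 (prior 1/3): chest 2 is available, opened with probability 1/3; weight (1/3)·(1/3) = 1/9.
The weights sum to 4/9.
So P(the ruby in chest 3 | the guide opened chest 2) = (1/9) / (4/9) = 1/4.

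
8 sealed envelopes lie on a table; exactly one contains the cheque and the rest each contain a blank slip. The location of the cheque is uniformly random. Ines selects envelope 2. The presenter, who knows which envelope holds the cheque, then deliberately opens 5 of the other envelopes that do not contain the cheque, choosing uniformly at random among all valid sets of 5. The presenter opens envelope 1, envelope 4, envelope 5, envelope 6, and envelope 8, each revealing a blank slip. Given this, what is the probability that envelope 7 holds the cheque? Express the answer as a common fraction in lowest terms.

Condition on the true location of the cheque.
If it is in any of envelopes 1, 4, 5, 6, and 8 (prior 1/8 each): that envelope was opened and seen not to hold the prize — ruled out; weight (1/8)·0 = 0 each.
If it is in envelope 2 (prior 1/8): the presenter has 21 equally likely choices, so probability 1/21; weight (1/8)·(1/21) = 1/168.
If it is in either of envelopes 3 and 7 (prior 1/8 each): the presenter has 6 equally likely choices, so probability 1/6; weight (1/8)·(1/6) = 1/48 each.
The weights sum to 1/21.
So P(the cheque in envelope 7 | the presenter opened envelope 1, envelope 4, envelope 5, envelope 6, and envelope 8) = (1/48) / (1/21) = 7/16.

7/16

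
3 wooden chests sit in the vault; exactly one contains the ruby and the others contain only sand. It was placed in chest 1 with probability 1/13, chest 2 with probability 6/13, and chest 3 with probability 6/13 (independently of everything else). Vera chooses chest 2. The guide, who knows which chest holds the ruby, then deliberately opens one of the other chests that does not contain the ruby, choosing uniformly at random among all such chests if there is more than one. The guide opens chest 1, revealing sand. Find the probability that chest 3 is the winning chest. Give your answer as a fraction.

Condition on the true location of the ruby.
If it is in chest 1 (prior 1/13): the guide opened chest 1, so this case is ruled out; weight (1/13)·0 = 0.
If it is in chest 2 (prior 6/13): the guide has 2 equally likely choices, so probability 1/2; weight (6/13)·(1/2) = 3/13.
If it is in chest 3 (prior 6/13): the guide has no choice, probability 1; weight (6/13)·1 = 6/13.
The weights sum to 9/13.
So P(the ruby in chest 3 | the guide opened chest 1) = (6/13) / (9/13) = 2/3.

2/3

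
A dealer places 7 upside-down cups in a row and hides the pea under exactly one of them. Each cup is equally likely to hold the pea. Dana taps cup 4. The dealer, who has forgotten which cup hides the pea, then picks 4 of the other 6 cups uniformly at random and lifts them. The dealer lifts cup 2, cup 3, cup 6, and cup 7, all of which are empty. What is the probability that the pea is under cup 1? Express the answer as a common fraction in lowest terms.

1/3

Apply Bayes' rule, conditioning on where the pea actually is.
If it is under any of cups 1, 4, and 5 (prior 1/7 each): the dealer picks exactly this set with probability 1/15 regardless, and none is the prize; weight (1/7)·(1/15) = 1/105 each.
If it is under any of cups 2, 3, 6, and 7 (prior 1/7 each): that cup was opened and seen not to hold the prize — ruled out; weight (1/7)·0 = 0 each.
The weights sum to 1/35.
So P(the pea under cup 1 | the dealer opened cup 2, cup 3, cup 6, and cup 7) = (1/105) / (1/35) = 1/3.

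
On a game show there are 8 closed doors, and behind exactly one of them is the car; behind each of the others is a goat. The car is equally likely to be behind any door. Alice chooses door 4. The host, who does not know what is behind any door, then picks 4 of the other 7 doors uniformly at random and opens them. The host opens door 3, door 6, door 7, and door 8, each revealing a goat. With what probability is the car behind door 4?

Because the host chose which doors to open without knowing where the car is, the choice is independent of the prize location. Learning that none of the 4 opened doors holds the car simply rules out those 4 locations and leaves the remaining 4 doors still equally likely by symmetry.
So P(the car behind door 4) = 1/4.

1/4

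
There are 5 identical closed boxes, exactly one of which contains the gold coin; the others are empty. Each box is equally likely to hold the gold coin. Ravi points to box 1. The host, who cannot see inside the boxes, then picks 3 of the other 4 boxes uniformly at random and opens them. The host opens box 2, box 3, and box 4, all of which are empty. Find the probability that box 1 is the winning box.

Because the host chose which boxes to open without knowing where the gold coin is, the choice is independent of the prize location. Learning that none of the 3 opened boxes holds the gold coin simply rules out those 3 locations and leaves the remaining 2 boxes still equally likely by symmetry.
So P(the gold coin in box 1) = 1/2.

1/2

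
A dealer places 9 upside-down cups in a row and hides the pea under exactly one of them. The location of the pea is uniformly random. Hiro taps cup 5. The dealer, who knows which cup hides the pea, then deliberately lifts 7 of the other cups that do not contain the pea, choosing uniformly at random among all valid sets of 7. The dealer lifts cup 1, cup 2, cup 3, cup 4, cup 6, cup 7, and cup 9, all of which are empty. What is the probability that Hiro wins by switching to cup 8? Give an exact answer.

8/9

Apply Bayes' rule, conditioning on where the pea actually is.
If it is under any of cups 1, 2, 3, 4, 6, 7, and 9 (prior 1/9 each): that cup was opened and seen not to hold the prize — ruled out; weight (1/9)·0 = 0 each.
If it is under cup 5 (prior 1/9): the dealer has 8 equally likely choices, so probability 1/8; weight (1/9)·(1/8) = 1/72.
If it is under cup 8 (prior 1/9): the dealer has no choice, probability 1; weight (1/9)·1 = 1/9.
The weights sum to 1/8.
So P(the pea under cup 8 | the dealer opened cup 1, cup 2, cup 3, cup 4, cup 6, cup 7, and cup 9) = (1/9) / (1/8) = 8/9.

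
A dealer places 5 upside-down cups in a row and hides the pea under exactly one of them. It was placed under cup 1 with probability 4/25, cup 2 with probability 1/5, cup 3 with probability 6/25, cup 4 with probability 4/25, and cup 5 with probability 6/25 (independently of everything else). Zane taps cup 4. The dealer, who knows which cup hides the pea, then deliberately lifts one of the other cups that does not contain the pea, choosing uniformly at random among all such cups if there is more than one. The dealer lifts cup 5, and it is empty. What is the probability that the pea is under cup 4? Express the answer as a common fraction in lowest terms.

Consider each possible location of the pea in turn.
If it is under cup 1 (prior 4/25): the dealer has 3 equally likely choices, so probability 1/3; weight (4/25)·(1/3) = 4/75.
If it is under cup 2 (prior 1/5): the dealer has 3 equally likely choices, so probability 1/3; weight (1/5)·(1/3) = 1/15.
If it is under cup 3 (prior 6/25): the dealer has 3 equally likely choices, so probability 1/3; weight (6/25)·(1/3) = 2/25.
If it is under cup 4 (prior 4/25): the dealer has 4 equally likely choices, so probability 1/4; weight (4/25)·(1/4) = 1/25.
If it is under cup 5 (prior 6/25): the dealer opened cup 5, so this case is ruled out; weight (6/25)·0 = 0.
The weights sum to 6/25.
So P(the pea under cup 4 | the dealer opened cup 5) = (1/25) / (6/25) = 1/6.

1/6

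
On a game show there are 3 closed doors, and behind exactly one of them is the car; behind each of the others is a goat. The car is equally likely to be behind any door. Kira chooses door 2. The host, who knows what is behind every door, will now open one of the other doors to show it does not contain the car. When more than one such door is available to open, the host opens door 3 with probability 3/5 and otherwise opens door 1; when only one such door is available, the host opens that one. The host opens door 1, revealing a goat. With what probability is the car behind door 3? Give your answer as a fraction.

5/7

Condition on the true location of the car.
If it is behind door 1 (prior 1/3): the host opened door 1, so this case is ruled out; weight (1/3)·0 = 0.
If it is behind door 2 (prior 1/3): door 3 is available but not opened, probability 2/5; weight (1/3)·(2/5) = 2/15.
If it is behind door 3 (prior 1/3): only door 1 is available, probability 1; weight (1/3)·1 = 1/3.
The weights sum to 7/15.
So P(the car behind door 3 | the host opened door 1) = (1/3) / (7/15) = 5/7.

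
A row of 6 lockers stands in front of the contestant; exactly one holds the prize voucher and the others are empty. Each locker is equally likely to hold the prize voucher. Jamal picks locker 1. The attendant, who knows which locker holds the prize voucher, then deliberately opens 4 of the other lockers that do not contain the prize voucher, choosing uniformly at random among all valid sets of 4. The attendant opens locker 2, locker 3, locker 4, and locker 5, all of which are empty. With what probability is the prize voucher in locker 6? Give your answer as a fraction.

Apply Bayes' rule, conditioning on where the prize voucher actually is.
If it is in locker 1 (prior 1/6): the attendant has 5 equally likely choices, so probability 1/5; weight (1/6)·(1/5) = 1/30.
If it is in any of lockers 2, 3, 4, and 5 (prior 1/6 each): that locker was opened and seen not to hold the prize — ruled out; weight (1/6)·0 = 0 each.
If it is in locker 6 (prior 1/6): the attendant has no choice, probability 1; weight (1/6)·1 = 1/6.
The weights sum to 1/5.
So P(the prize voucher in locker 6 | the attendant opened locker 2, locker 3, locker 4, and locker 5) = (1/6) / (1/5) = 5/6.

5/6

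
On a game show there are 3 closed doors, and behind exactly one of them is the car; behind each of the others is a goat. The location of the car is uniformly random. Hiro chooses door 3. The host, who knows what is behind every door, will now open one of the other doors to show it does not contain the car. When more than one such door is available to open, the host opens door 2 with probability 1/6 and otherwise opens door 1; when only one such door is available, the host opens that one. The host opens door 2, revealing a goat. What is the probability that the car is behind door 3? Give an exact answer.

Apply Bayes' rule, conditioning on where the car actually is.
If it is behind door 1 (prior 1/3): only door 2 is available, probability 1; weight (1/3)·1 = 1/3.
If it is behind door 2 (prior 1/3): the host opened door 2, so this case is ruled out; weight (1/3)·0 = 0.
If it is behind door 3 (prior 1/3): door 2 is available, opened with probability 1/6; weight (1/3)·(1/6) = 1/18.
The weights sum to 7/18.
So P(the car behind door 3 | the host opened door 2) = (1/18) / (7/18) = 1/7.

1/7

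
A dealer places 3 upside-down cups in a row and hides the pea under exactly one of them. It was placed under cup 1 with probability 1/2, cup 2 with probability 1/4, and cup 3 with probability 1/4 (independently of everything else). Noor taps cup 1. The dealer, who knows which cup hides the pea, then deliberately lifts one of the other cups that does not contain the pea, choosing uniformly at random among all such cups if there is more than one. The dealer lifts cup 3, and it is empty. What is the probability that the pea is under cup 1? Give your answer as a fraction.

1/2

Condition on the true location of the pea.
If it is under cup 1 (prior 1/2): the dealer has 2 equally likely choices, so probability 1/2; weight (1/2)·(1/2) = 1/4.
If it is under cup 2 (prior 1/4): the dealer has no choice, probability 1; weight (1/4)·1 = 1/4.
If it is under cup 3 (prior 1/4): the dealer opened cup 3, so this case is ruled out; weight (1/4)·0 = 0.
The weights sum to 1/2.
So P(the pea under cup 1 | the dealer opened cup 3) = (1/4) / (1/2) = 1/2.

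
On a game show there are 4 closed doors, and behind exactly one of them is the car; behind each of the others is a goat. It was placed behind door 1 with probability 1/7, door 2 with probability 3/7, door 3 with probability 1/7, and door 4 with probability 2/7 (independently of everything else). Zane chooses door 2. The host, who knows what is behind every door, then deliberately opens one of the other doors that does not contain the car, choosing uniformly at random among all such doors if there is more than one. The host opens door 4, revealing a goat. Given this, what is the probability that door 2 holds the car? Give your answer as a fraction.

Consider each possible location of the car in turn.
If it is behind either of doors 1 and 3 (prior 1/7 each): the host has 2 equally likely choices, so probability 1/2; weight (1/7)·(1/2) = 1/14 each.
If it is behind door 2 (prior 3/7): the host has 3 equally likely choices, so probability 1/3; weight (3/7)·(1/3) = 1/7.
If it is behind door 4 (prior 2/7): the host opened door 4, so this case is ruled out; weight (2/7)·0 = 0.
The weights sum to 2/7.
So P(the car behind door 2 | the host opened door 4) = (1/7) / (2/7) = 1/2.

1/2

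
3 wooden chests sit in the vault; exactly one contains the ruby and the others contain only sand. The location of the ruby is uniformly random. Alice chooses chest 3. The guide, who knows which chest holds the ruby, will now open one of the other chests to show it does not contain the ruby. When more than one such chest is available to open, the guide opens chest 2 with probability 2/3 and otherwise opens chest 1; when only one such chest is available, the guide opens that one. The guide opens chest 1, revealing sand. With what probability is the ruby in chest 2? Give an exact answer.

3/4

Condition on the true location of the ruby.
If it is in chest 1 (prior 1/3): the guide opened chest 1, so this case is ruled out; weight (1/3)·0 = 0.
If it is in chest 2 (prior 1/3): only chest 1 is available, probability 1; weight (1/3)·1 = 1/3.
If it is in chest 3 (prior 1/3): chest 2 is available but not opened, probability 1/3; weight (1/3)·(1/3) = 1/9.
The weights sum to 4/9.
So P(the ruby in chest 2 | the guide opened chest 1) = (1/3) / (4/9) = 3/4.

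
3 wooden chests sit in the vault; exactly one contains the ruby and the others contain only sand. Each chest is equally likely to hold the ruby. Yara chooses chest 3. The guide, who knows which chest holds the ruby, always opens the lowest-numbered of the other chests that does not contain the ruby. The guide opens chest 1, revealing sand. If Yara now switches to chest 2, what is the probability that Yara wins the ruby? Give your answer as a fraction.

Apply Bayes' rule, conditioning on where the ruby actually is.
If it is in chest 1 (prior 1/3): the guide opened chest 1, so this case is ruled out; weight (1/3)·0 = 0.
If it is in either of chests 2 and 3 (prior 1/3 each): chest 1 is the lowest-numbered option available, probability 1; weight (1/3)·1 = 1/3 each.
The weights sum to 2/3.
So P(the ruby in chest 2 | the guide opened chest 1) = (1/3) / (2/3) = 1/2.

1/2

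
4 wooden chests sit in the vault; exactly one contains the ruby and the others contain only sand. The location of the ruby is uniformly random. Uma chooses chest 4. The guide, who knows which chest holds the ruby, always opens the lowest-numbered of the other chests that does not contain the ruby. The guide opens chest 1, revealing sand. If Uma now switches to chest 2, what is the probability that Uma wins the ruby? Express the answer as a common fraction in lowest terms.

Consider each possible location of the ruby in turn.
If it is in chest 1 (prior 1/4): the guide opened chest 1, so this case is ruled out; weight (1/4)·0 = 0.
If it is in any of chests 2, 3, and 4 (prior 1/4 each): chest 1 is the lowest-numbered option available, probability 1; weight (1/4)·1 = 1/4 each.
The weights sum to 3/4.
So P(the ruby in chest 2 | the guide opened chest 1) = (1/4) / (3/4) = 1/3.

1/3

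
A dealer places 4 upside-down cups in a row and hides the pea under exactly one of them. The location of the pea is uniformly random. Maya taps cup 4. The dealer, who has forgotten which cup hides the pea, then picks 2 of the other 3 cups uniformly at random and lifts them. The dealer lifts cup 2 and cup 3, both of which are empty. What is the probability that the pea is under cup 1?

Because the dealer chose which cups to lift without knowing where the pea is, the choice is independent of the prize location. Learning that none of the 2 opened cups holds the pea simply rules out those 2 locations and leaves the remaining 2 cups still equally likely by symmetry.
So P(the pea under cup 1) = 1/2.

1/2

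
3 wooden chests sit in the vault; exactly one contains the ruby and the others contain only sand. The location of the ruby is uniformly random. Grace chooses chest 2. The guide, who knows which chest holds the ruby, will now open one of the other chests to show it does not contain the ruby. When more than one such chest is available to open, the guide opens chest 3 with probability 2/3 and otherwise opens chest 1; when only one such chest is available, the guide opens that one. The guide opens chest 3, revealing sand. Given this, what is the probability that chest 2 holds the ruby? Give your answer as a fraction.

Apply Bayes' rule, conditioning on where the ruby actually is.
If it is in chest 1 (prior 1/3): only chest 3 is available, probability 1; weight (1/3)·1 = 1/3.
If it is in chest 2 (prior 1/3): chest 3 is available, opened with probability 2/3; weight (1/3)·(2/3) = 2/9.
If it is in chest 3 (prior 1/3): the guide opened chest 3, so this case is ruled out; weight (1/3)·0 = 0.
The weights sum to 5/9.
So P(the ruby in chest 2 | the guide opened chest 3) = (2/9) / (5/9) = 2/5.

2/5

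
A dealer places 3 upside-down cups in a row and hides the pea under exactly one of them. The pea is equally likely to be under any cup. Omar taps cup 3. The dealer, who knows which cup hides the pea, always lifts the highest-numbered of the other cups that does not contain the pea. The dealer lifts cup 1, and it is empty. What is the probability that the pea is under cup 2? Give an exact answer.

1

Apply Bayes' rule, conditioning on where the pea actually is.
If it is under cup 1 (prior 1/3): the dealer opened cup 1, so this case is ruled out; weight (1/3)·0 = 0.
If it is under cup 2 (prior 1/3): cup 1 is the highest-numbered option available, probability 1; weight (1/3)·1 = 1/3.
If it is under cup 3 (prior 1/3): the dealer would have opened cup 2 instead, probability 0; weight (1/3)·0 = 0.
The weights sum to 1/3.
So P(the pea under cup 2 | the dealer opened cup 1) = (1/3) / (1/3) = 1.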